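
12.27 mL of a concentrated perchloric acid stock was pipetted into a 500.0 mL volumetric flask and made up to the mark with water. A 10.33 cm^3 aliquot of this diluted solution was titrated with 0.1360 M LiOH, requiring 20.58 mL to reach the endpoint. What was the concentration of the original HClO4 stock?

11.0 M

n(LiOH) = 0.1360 x 0.02058 = 0.002799 mol.
n(HClO4) in the aliquot = 0.002799 mol.
[diluted HClO4] = 0.002799 / 0.01033 = 0.2709 M.
Dilution factor = 500.0/12.27 = 40.75, so [stock] = 0.2709 x 40.75 = 11.0 M.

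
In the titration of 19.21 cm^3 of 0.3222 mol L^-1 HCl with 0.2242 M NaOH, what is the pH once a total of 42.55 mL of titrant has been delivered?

n(acid) = 0.3222 x 0.01921 = 0.006189 mol; n(NaOH) added = 0.2242 x 0.04255 = 0.009540 mol.
Base is in excess by 0.009540 - 0.006189 = 0.003350 mol in a total volume of 0.06176 L.
[OH^-] = 0.003350/0.06176 = 0.05425 M, so pOH = 1.27 and pH = 14.00 - 1.27 = 12.73.

12.73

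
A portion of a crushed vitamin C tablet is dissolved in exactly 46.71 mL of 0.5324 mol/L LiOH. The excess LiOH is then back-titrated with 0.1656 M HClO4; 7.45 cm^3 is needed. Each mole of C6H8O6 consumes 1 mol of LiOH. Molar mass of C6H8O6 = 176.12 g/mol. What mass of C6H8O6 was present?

Total n(LiOH) added = 0.5324 x 0.04671 = 0.02487 mol.
n(HClO4) used = 0.1656 x 0.007450 = 0.001234 mol, which equals the excess n(LiOH).
So n(LiOH) consumed by the sample = 0.02487 - 0.001234 = 0.02363 mol.
n(C6H8O6) = 0.02363 / 1 = 0.02363 mol.
mass = 0.02363 mol x 176.12 g/mol = 4.16 g.

4.16 g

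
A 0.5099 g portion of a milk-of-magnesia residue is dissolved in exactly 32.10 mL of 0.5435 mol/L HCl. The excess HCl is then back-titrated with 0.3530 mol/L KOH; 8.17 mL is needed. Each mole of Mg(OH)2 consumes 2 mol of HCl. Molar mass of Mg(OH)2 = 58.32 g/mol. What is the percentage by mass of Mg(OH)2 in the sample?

83.3%

Total n(HCl) added = 0.5435 x 0.03210 = 0.01745 mol.
n(KOH) used = 0.3530 x 0.008170 = 0.002884 mol, which equals the excess n(HCl).
So n(HCl) consumed by the sample = 0.01745 - 0.002884 = 0.01456 mol.
n(Mg(OH)2) = 0.01456 / 2 = 0.007281 mol.
mass Mg(OH)2 = 0.007281 x 58.32 = 0.4246 g, so %Mg(OH)2 = 0.4246/0.5099 x 100 = 83.3%.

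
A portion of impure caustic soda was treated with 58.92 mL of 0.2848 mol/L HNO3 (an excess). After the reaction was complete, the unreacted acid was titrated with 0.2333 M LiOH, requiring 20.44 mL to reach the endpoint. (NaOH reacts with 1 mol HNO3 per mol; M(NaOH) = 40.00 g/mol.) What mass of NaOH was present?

0.480 g

Total n(HNO3) added = 0.2848 x 0.05892 = 0.01678 mol.
n(LiOH) used = 0.2333 x 0.02044 = 0.004769 mol, which equals the excess n(HNO3).
So n(HNO3) consumed by the sample = 0.01678 - 0.004769 = 0.01201 mol.
n(NaOH) = 0.01201 / 1 = 0.01201 mol.
mass = 0.01201 mol x 40.00 g/mol = 0.480 g.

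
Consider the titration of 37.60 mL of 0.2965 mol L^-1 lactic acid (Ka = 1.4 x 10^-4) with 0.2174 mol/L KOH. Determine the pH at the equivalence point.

8.48

n(HC3H5O3) = 0.2965 x 0.03760 = 0.01115 mol; V(KOH) at equivalence = 0.01115/0.2174 = 0.05128 L.
At equivalence all the acid is converted to C3H5O3-; total volume = 0.03760 + 0.05128 = 0.08888 L, so [C3H5O3-] = 0.01115/0.08888 = 0.1254 M.
Kb = Kw/Ka = 1.0e-14 / 1.4 x 10^-4 = 7.14e-11.
[OH^-] = sqrt(Kb x [C3H5O3-]) = sqrt(7.14e-11 x 0.1254) = 2.99e-6 M.
pOH = 5.52, so pH = 14.00 - 5.52 = 8.48.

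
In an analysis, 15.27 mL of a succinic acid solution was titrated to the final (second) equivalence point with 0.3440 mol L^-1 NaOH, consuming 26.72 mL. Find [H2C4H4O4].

n(NaOH) = 0.3440 x 0.02672 = 0.009192 mol.
At the final (second) equivalence point, 2 mol OH^- react per mol H2C4H4O4, so n(H2C4H4O4) = 0.009192 / 2 = 0.004596 mol.
[H2C4H4O4] = 0.004596 / 0.01527 L = 0.301 M.

0.301 M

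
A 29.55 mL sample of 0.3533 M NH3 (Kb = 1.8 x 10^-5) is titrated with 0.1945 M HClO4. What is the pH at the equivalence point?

5.08

n(NH3) = 0.3533 x 0.02955 = 0.01044 mol; V(HClO4) at equivalence = 0.01044/0.1945 = 0.05368 L.
At equivalence the base is fully converted to NH4+; total volume = 0.08323 L, so [NH4+] = 0.01044/0.08323 = 0.1254 M.
Ka(NH4+) = Kw/Kb = 1.0e-14 / 1.8 x 10^-5 = 5.56e-10.
[H^+] = sqrt(Ka x [NH4+]) = sqrt(5.56e-10 x 0.1254) = 8.35e-6 M.
pH = -log(8.35e-6) = 5.08.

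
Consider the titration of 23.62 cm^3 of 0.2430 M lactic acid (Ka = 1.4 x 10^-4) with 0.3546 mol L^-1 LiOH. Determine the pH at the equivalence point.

n(HC3H5O3) = 0.2430 x 0.02362 = 0.005740 mol; V(LiOH) at equivalence = 0.005740/0.3546 = 0.01619 L.
At equivalence all the acid is converted to C3H5O3-; total volume = 0.02362 + 0.01619 = 0.03981 L, so [C3H5O3-] = 0.005740/0.03981 = 0.1442 M.
Kb = Kw/Ka = 1.0e-14 / 1.4 x 10^-4 = 7.14e-11.
[OH^-] = sqrt(Kb x [C3H5O3-]) = sqrt(7.14e-11 x 0.1442) = 3.21e-6 M.
pOH = 5.49, so pH = 14.00 - 5.49 = 8.51.

8.51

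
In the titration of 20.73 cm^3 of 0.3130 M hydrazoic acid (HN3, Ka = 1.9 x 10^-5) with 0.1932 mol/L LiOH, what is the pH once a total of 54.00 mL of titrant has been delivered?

n(acid) = 0.3130 x 0.02073 = 0.006488 mol; n(LiOH) added = 0.1932 x 0.05400 = 0.01043 mol.
Base is in excess by 0.01043 - 0.006488 = 0.003944 mol in a total volume of 0.07473 L.
[OH^-] = 0.003944/0.07473 = 0.05278 M, so pOH = 1.28 and pH = 14.00 - 1.28 = 12.72.

12.72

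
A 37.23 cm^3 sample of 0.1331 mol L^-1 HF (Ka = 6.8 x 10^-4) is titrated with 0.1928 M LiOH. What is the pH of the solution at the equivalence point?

n(HF) = 0.1331 x 0.03723 = 0.004955 mol; V(LiOH) at equivalence = 0.004955/0.1928 = 0.02570 L.
At equivalence all the acid is converted to F-; total volume = 0.03723 + 0.02570 = 0.06293 L, so [F-] = 0.004955/0.06293 = 0.07874 M.
Kb = Kw/Ka = 1.0e-14 / 6.8 x 10^-4 = 1.47e-11.
[OH^-] = sqrt(Kb x [F-]) = sqrt(1.47e-11 x 0.07874) = 1.08e-6 M.
pOH = 5.97, so pH = 14.00 - 5.97 = 8.03.

8.03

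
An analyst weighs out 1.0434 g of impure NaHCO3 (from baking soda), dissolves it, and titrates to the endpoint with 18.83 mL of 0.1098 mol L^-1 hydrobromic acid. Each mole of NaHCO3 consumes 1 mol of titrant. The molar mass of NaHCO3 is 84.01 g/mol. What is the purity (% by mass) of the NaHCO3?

n(HBr) = 0.1098 x 0.01883 = 0.002068 mol.
n(NaHCO3) = 0.002068 / 1 = 0.002068 mol.
mass of NaHCO3 = 0.002068 x 84.01 = 0.1737 g.
% purity = 0.1737 / 1.0434 x 100 = 16.6%.

16.6%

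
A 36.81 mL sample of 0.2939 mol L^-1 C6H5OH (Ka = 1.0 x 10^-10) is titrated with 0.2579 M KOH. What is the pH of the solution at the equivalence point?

n(C6H5OH) = 0.2939 x 0.03681 = 0.01082 mol; V(KOH) at equivalence = 0.01082/0.2579 = 0.04195 L.
At equivalence all the acid is converted to C6H5O-; total volume = 0.03681 + 0.04195 = 0.07876 L, so [C6H5O-] = 0.01082/0.07876 = 0.1374 M.
Kb = Kw/Ka = 1.0e-14 / 1.0 x 10^-10 = 0.000100.
[OH^-] = sqrt(Kb x [C6H5O-]) = sqrt(0.000100 x 0.1374) = 0.00371 M.
pOH = 2.43, so pH = 14.00 - 2.43 = 11.57.

11.57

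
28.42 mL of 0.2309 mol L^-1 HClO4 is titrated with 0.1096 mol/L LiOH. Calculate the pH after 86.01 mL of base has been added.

12.40

n(acid) = 0.2309 x 0.02842 = 0.006562 mol; n(LiOH) added = 0.1096 x 0.08601 = 0.009427 mol.
Base is in excess by 0.009427 - 0.006562 = 0.002865 mol in a total volume of 0.1144 L.
[OH^-] = 0.002865/0.1144 = 0.02503 M, so pOH = 1.60 and pH = 14.00 - 1.60 = 12.40.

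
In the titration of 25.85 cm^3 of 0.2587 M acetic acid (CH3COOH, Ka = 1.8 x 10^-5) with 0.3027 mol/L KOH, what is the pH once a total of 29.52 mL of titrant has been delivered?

n(acid) = 0.2587 x 0.02585 = 0.006687 mol; n(KOH) added = 0.3027 x 0.02952 = 0.008936 mol.
Base is in excess by 0.008936 - 0.006687 = 0.002248 mol in a total volume of 0.05537 L.
[OH^-] = 0.002248/0.05537 = 0.04061 M, so pOH = 1.39 and pH = 14.00 - 1.39 = 12.61.

12.61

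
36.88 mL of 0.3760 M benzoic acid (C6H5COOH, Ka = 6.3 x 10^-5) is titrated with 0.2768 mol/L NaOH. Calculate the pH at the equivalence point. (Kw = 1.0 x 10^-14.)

8.70

n(C6H5COOH) = 0.3760 x 0.03688 = 0.01387 mol; V(NaOH) at equivalence = 0.01387/0.2768 = 0.05010 L.
At equivalence all the acid is converted to C6H5COO-; total volume = 0.03688 + 0.05010 = 0.08698 L, so [C6H5COO-] = 0.01387/0.08698 = 0.1594 M.
Kb = Kw/Ka = 1.0e-14 / 6.3 x 10^-5 = 1.59e-10.
[OH^-] = sqrt(Kb x [C6H5COO-]) = sqrt(1.59e-10 x 0.1594) = 5.03e-6 M.
pOH = 5.30, so pH = 14.00 - 5.30 = 8.70.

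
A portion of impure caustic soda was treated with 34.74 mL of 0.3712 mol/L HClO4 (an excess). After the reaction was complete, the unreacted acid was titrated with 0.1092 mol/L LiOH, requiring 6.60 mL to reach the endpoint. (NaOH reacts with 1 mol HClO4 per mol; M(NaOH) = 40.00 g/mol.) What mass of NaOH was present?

Total n(HClO4) added = 0.3712 x 0.03474 = 0.01290 mol.
n(LiOH) used = 0.1092 x 0.006600 = 0.0007207 mol, which equals the excess n(HClO4).
So n(HClO4) consumed by the sample = 0.01290 - 0.0007207 = 0.01217 mol.
n(NaOH) = 0.01217 / 1 = 0.01217 mol.
mass = 0.01217 mol x 40.00 g/mol = 0.487 g.

0.487 g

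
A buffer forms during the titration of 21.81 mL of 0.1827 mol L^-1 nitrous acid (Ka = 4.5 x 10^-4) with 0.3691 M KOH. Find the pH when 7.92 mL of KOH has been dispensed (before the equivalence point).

Initial n(HNO2) = 0.1827 x 0.02181 = 0.003985 mol.
n(KOH) added = 0.3691 x 0.007920 = 0.002923 mol, converting that many moles of HNO2 to NO2-.
Remaining n(HNO2) = 0.001061 mol; n(NO2-) = 0.002923 mol.
By Henderson-Hasselbalch, pH = pKa + log([A^-]/[HA]) = 3.35 + log(0.002923/0.001061) = 3.35 + (+0.44) = 3.79.

3.79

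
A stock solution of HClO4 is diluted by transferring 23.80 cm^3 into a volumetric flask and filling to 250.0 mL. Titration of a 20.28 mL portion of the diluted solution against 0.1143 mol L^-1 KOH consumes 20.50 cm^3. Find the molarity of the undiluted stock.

n(KOH) = 0.1143 x 0.02050 = 0.002343 mol.
n(HClO4) in the aliquot = 0.002343 mol.
[diluted HClO4] = 0.002343 / 0.02028 = 0.1155 M.
Dilution factor = 250.0/23.80 = 10.50, so [stock] = 0.1155 x 10.50 = 1.21 M.

1.21 M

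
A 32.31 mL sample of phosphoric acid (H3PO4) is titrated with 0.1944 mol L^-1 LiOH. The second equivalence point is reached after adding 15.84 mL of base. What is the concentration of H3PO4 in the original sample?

n(LiOH) = 0.1944 x 0.01584 = 0.003079 mol.
At the second equivalence point, 2 mol OH^- react per mol H3PO4, so n(H3PO4) = 0.003079 / 2 = 0.001540 mol.
[H3PO4] = 0.001540 / 0.03231 L = 0.0477 M.

0.0477 M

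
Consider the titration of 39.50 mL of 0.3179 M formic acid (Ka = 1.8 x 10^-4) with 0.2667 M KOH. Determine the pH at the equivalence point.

n(HCOOH) = 0.3179 x 0.03950 = 0.01256 mol; V(KOH) at equivalence = 0.01256/0.2667 = 0.04708 L.
At equivalence all the acid is converted to HCOO-; total volume = 0.03950 + 0.04708 = 0.08658 L, so [HCOO-] = 0.01256/0.08658 = 0.1450 M.
Kb = Kw/Ka = 1.0e-14 / 1.8 x 10^-4 = 5.56e-11.
[OH^-] = sqrt(Kb x [HCOO-]) = sqrt(5.56e-11 x 0.1450) = 2.84e-6 M.
pOH = 5.55, so pH = 14.00 - 5.55 = 8.45.

8.45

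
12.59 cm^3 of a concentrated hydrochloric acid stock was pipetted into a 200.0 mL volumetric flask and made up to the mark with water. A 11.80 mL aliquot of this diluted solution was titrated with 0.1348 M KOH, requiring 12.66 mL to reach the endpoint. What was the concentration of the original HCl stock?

2.30 M

n(KOH) = 0.1348 x 0.01266 = 0.001707 mol.
n(HCl) in the aliquot = 0.001707 mol.
[diluted HCl] = 0.001707 / 0.01180 = 0.1446 M.
Dilution factor = 200.0/12.59 = 15.89, so [stock] = 0.1446 x 15.89 = 2.30 M.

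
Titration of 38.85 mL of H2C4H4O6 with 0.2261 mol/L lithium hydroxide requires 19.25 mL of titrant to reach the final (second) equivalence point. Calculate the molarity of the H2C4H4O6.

n(LiOH) = 0.2261 x 0.01925 = 0.004352 mol.
At the final (second) equivalence point, 2 mol OH^- react per mol H2C4H4O6, so n(H2C4H4O6) = 0.004352 / 2 = 0.002176 mol.
[H2C4H4O6] = 0.002176 / 0.03885 L = 0.0560 M.

0.0560 M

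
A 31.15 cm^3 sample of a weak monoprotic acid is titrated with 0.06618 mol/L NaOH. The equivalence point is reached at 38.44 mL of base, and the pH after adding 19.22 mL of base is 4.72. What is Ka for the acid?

1.9 x 10^-5

19.22 mL is half of the equivalence volume, so this is the half-equivalence point where [HA] = [A^-].
At half-equivalence pH = pKa, so pKa = 4.72.
Ka = 10^(-4.72) = 1.9 x 10^-5.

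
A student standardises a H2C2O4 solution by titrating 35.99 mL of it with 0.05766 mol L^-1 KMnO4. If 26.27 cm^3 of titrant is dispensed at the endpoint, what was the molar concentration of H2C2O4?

n(KMnO4) = 0.05766 x 0.02627 = 0.001515 mol.
From the balanced equation, 2 mol KMnO4 reacts with 5 mol H2C2O4, so n(H2C2O4) = 0.001515 x 5/2 = 0.003787 mol.
[H2C2O4] = 0.003787 / 0.03599 L = 0.105 M.

0.105 M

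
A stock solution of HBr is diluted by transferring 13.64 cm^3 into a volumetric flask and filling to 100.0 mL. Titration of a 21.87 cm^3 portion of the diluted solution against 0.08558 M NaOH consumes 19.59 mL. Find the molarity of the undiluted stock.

0.562 M

n(NaOH) = 0.08558 x 0.01959 = 0.001677 mol.
n(HBr) in the aliquot = 0.001677 mol.
[diluted HBr] = 0.001677 / 0.02187 = 0.07666 M.
Dilution factor = 100.0/13.64 = 7.331, so [stock] = 0.07666 x 7.331 = 0.562 M.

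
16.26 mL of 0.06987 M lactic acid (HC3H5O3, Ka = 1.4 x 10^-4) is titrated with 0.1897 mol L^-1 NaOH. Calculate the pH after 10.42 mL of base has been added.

n(acid) = 0.06987 x 0.01626 = 0.001136 mol; n(NaOH) added = 0.1897 x 0.01042 = 0.001977 mol.
Base is in excess by 0.001977 - 0.001136 = 0.0008406 mol in a total volume of 0.02668 L.
[OH^-] = 0.0008406/0.02668 = 0.03151 M, so pOH = 1.50 and pH = 14.00 - 1.50 = 12.50.

12.50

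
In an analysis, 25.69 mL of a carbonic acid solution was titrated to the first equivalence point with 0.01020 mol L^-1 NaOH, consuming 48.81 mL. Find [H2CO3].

n(NaOH) = 0.01020 x 0.04881 = 0.0004979 mol.
At the first equivalence point, 1 mol OH^- react per mol H2CO3, so n(H2CO3) = 0.0004979 / 1 = 0.0004979 mol.
[H2CO3] = 0.0004979 / 0.02569 L = 0.0194 M.

0.0194 M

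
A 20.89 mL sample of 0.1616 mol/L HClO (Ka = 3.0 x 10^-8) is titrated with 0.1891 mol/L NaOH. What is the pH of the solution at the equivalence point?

10.23

n(HClO) = 0.1616 x 0.02089 = 0.003376 mol; V(NaOH) at equivalence = 0.003376/0.1891 = 0.01785 L.
At equivalence all the acid is converted to ClO-; total volume = 0.02089 + 0.01785 = 0.03874 L, so [ClO-] = 0.003376/0.03874 = 0.08714 M.
Kb = Kw/Ka = 1.0e-14 / 3.0 x 10^-8 = 3.33e-7.
[OH^-] = sqrt(Kb x [ClO-]) = sqrt(3.33e-7 x 0.08714) = 0.000170 M.
pOH = 3.77, so pH = 14.00 - 3.77 = 10.23.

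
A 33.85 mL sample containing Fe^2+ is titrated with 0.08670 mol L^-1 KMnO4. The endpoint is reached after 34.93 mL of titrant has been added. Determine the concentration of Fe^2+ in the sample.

n(KMnO4) = 0.08670 x 0.03493 = 0.003028 mol.
From the balanced equation, 1 mol KMnO4 reacts with 5 mol Fe^2+, so n(Fe^2+) = 0.003028 x 5/1 = 0.01514 mol.
[Fe^2+] = 0.01514 / 0.03385 L = 0.447 M.

0.447 M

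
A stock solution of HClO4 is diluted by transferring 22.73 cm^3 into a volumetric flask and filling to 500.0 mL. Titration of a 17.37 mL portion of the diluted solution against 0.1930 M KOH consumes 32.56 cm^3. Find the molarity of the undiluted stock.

n(KOH) = 0.1930 x 0.03256 = 0.006284 mol.
n(HClO4) in the aliquot = 0.006284 mol.
[diluted HClO4] = 0.006284 / 0.01737 = 0.3618 M.
Dilution factor = 500.0/22.73 = 22.00, so [stock] = 0.3618 x 22.00 = 7.96 M.

7.96 M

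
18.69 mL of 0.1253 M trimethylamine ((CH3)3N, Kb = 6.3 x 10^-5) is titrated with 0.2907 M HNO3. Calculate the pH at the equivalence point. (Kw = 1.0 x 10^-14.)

5.43

n((CH3)3N) = 0.1253 x 0.01869 = 0.002342 mol; V(HNO3) at equivalence = 0.002342/0.2907 = 0.008056 L.
At equivalence the base is fully converted to (CH3)3NH+; total volume = 0.02675 L, so [(CH3)3NH+] = 0.002342/0.02675 = 0.08756 M.
Ka((CH3)3NH+) = Kw/Kb = 1.0e-14 / 6.3 x 10^-5 = 1.59e-10.
[H^+] = sqrt(Ka x [(CH3)3NH+]) = sqrt(1.59e-10 x 0.08756) = 3.73e-6 M.
pH = -log(3.73e-6) = 5.43.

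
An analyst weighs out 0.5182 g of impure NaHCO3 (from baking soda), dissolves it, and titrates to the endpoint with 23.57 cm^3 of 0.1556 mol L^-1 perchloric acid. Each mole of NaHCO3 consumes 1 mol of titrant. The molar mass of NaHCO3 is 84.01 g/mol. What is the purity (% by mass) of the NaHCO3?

59.5%

n(HClO4) = 0.1556 x 0.02357 = 0.003667 mol.
n(NaHCO3) = 0.003667 / 1 = 0.003667 mol.
mass of NaHCO3 = 0.003667 x 84.01 = 0.3081 g.
% purity = 0.3081 / 0.5182 x 100 = 59.5%.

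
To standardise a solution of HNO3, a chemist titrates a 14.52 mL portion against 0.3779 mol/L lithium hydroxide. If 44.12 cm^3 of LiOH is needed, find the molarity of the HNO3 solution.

1.15 M

n(LiOH) delivered = 0.3779 x 0.04412 = 0.01667 mol.
For a 1:1 reaction, n(HNO3) = 0.01667 mol.
[HNO3] = 0.01667 mol / 0.01452 L = 1.15 M.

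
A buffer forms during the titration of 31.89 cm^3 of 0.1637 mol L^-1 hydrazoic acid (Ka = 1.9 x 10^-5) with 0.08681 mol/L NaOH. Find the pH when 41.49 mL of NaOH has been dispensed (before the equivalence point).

Initial n(HN3) = 0.1637 x 0.03189 = 0.005220 mol.
n(NaOH) added = 0.08681 x 0.04149 = 0.003602 mol, converting that many moles of HN3 to N3-.
Remaining n(HN3) = 0.001619 mol; n(N3-) = 0.003602 mol.
By Henderson-Hasselbalch, pH = pKa + log([A^-]/[HA]) = 4.72 + log(0.003602/0.001619) = 4.72 + (+0.35) = 5.07.

5.07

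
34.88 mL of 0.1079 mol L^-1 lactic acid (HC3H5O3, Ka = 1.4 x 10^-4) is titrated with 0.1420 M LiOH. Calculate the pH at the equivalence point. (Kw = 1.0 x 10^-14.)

n(HC3H5O3) = 0.1079 x 0.03488 = 0.003764 mol; V(LiOH) at equivalence = 0.003764/0.1420 = 0.02650 L.
At equivalence all the acid is converted to C3H5O3-; total volume = 0.03488 + 0.02650 = 0.06138 L, so [C3H5O3-] = 0.003764/0.06138 = 0.06131 M.
Kb = Kw/Ka = 1.0e-14 / 1.4 x 10^-4 = 7.14e-11.
[OH^-] = sqrt(Kb x [C3H5O3-]) = sqrt(7.14e-11 x 0.06131) = 2.09e-6 M.
pOH = 5.68, so pH = 14.00 - 5.68 = 8.32.

8.32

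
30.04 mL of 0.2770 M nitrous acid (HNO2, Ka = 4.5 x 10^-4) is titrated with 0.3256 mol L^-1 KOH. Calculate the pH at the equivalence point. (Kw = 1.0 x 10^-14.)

8.26

n(HNO2) = 0.2770 x 0.03004 = 0.008321 mol; V(KOH) at equivalence = 0.008321/0.3256 = 0.02556 L.
At equivalence all the acid is converted to NO2-; total volume = 0.03004 + 0.02556 = 0.05560 L, so [NO2-] = 0.008321/0.05560 = 0.1497 M.
Kb = Kw/Ka = 1.0e-14 / 4.5 x 10^-4 = 2.22e-11.
[OH^-] = sqrt(Kb x [NO2-]) = sqrt(2.22e-11 x 0.1497) = 1.82e-6 M.
pOH = 5.74, so pH = 14.00 - 5.74 = 8.26.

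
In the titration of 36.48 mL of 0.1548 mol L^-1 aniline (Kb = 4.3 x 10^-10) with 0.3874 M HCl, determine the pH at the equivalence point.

2.79

n(C6H5NH2) = 0.1548 x 0.03648 = 0.005647 mol; V(HCl) at equivalence = 0.005647/0.3874 = 0.01458 L.
At equivalence the base is fully converted to C6H5NH3+; total volume = 0.05106 L, so [C6H5NH3+] = 0.005647/0.05106 = 0.1106 M.
Ka(C6H5NH3+) = Kw/Kb = 1.0e-14 / 4.3 x 10^-10 = 2.33e-5.
[H^+] = sqrt(Ka x [C6H5NH3+]) = sqrt(2.33e-5 x 0.1106) = 0.00160 M.
pH = -log(0.00160) = 2.79.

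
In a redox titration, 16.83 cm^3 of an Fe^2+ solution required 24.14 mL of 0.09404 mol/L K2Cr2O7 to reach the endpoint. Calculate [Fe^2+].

0.809 M

n(K2Cr2O7) = 0.09404 x 0.02414 = 0.002270 mol.
From the balanced equation, 1 mol K2Cr2O7 reacts with 6 mol Fe^2+, so n(Fe^2+) = 0.002270 x 6/1 = 0.01362 mol.
[Fe^2+] = 0.01362 / 0.01683 L = 0.809 M.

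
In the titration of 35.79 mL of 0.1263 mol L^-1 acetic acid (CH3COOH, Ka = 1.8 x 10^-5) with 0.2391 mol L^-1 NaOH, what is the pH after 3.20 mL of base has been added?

4.05

Initial n(CH3COOH) = 0.1263 x 0.03579 = 0.004520 mol.
n(NaOH) added = 0.2391 x 0.003200 = 0.0007651 mol, converting that many moles of CH3COOH to CH3COO-.
Remaining n(CH3COOH) = 0.003755 mol; n(CH3COO-) = 0.0007651 mol.
By Henderson-Hasselbalch, pH = pKa + log([A^-]/[HA]) = 4.74 + log(0.0007651/0.003755) = 4.74 + (-0.69) = 4.05.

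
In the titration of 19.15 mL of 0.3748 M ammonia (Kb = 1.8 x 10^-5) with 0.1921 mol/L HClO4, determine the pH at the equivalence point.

n(NH3) = 0.3748 x 0.01915 = 0.007177 mol; V(HClO4) at equivalence = 0.007177/0.1921 = 0.03736 L.
At equivalence the base is fully converted to NH4+; total volume = 0.05651 L, so [NH4+] = 0.007177/0.05651 = 0.1270 M.
Ka(NH4+) = Kw/Kb = 1.0e-14 / 1.8 x 10^-5 = 5.56e-10.
[H^+] = sqrt(Ka x [NH4+]) = sqrt(5.56e-10 x 0.1270) = 8.40e-6 M.
pH = -log(8.40e-6) = 5.08.

5.08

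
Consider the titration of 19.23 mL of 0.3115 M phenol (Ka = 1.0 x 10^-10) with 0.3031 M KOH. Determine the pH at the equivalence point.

11.59

n(C6H5OH) = 0.3115 x 0.01923 = 0.005990 mol; V(KOH) at equivalence = 0.005990/0.3031 = 0.01976 L.
At equivalence all the acid is converted to C6H5O-; total volume = 0.01923 + 0.01976 = 0.03899 L, so [C6H5O-] = 0.005990/0.03899 = 0.1536 M.
Kb = Kw/Ka = 1.0e-14 / 1.0 x 10^-10 = 0.000100.
[OH^-] = sqrt(Kb x [C6H5O-]) = sqrt(0.000100 x 0.1536) = 0.00392 M.
pOH = 2.41, so pH = 14.00 - 2.41 = 11.59.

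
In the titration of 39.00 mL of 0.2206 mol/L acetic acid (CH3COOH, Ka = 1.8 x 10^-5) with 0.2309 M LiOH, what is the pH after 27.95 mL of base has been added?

5.22

Initial n(CH3COOH) = 0.2206 x 0.03900 = 0.008603 mol.
n(LiOH) added = 0.2309 x 0.02795 = 0.006454 mol, converting that many moles of CH3COOH to CH3COO-.
Remaining n(CH3COOH) = 0.002150 mol; n(CH3COO-) = 0.006454 mol.
By Henderson-Hasselbalch, pH = pKa + log([A^-]/[HA]) = 4.74 + log(0.006454/0.002150) = 4.74 + (+0.48) = 5.22.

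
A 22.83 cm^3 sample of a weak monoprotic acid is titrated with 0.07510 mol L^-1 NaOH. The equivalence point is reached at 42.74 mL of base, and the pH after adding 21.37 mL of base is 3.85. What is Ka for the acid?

21.37 mL is half of the equivalence volume, so this is the half-equivalence point where [HA] = [A^-].
At half-equivalence pH = pKa, so pKa = 3.85.
Ka = 10^(-3.85) = 1.4 x 10^-4.

1.4 x 10^-4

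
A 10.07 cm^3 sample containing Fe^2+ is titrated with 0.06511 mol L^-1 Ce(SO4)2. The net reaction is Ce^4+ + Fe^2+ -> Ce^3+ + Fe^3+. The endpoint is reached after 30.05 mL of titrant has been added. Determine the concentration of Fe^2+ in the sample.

n(Ce(SO4)2) = 0.06511 x 0.03005 = 0.001957 mol.
From the balanced equation, 1 mol Ce(SO4)2 reacts with 1 mol Fe^2+, so n(Fe^2+) = 0.001957 x 1/1 = 0.001957 mol.
[Fe^2+] = 0.001957 / 0.01007 L = 0.194 M.

0.194 M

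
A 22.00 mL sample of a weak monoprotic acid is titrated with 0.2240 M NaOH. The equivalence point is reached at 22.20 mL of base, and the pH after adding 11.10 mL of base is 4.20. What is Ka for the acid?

11.10 mL is half of the equivalence volume, so this is the half-equivalence point where [HA] = [A^-].
At half-equivalence pH = pKa, so pKa = 4.20.
Ka = 10^(-4.20) = 6.3 x 10^-5.

6.3 x 10^-5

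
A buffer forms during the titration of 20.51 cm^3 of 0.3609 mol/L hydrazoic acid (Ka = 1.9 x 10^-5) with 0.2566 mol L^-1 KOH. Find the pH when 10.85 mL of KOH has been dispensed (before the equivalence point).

Initial n(HN3) = 0.3609 x 0.02051 = 0.007402 mol.
n(KOH) added = 0.2566 x 0.01085 = 0.002784 mol, converting that many moles of HN3 to N3-.
Remaining n(HN3) = 0.004618 mol; n(N3-) = 0.002784 mol.
By Henderson-Hasselbalch, pH = pKa + log([A^-]/[HA]) = 4.72 + log(0.002784/0.004618) = 4.72 + (-0.22) = 4.50.

4.50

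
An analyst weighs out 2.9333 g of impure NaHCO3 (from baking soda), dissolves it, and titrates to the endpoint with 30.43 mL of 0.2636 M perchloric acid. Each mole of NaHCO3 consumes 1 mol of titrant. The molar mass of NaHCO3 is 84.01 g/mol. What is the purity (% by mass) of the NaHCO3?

n(HClO4) = 0.2636 x 0.03043 = 0.008021 mol.
n(NaHCO3) = 0.008021 / 1 = 0.008021 mol.
mass of NaHCO3 = 0.008021 x 84.01 = 0.6739 g.
% purity = 0.6739 / 2.9333 x 100 = 23.0%.

23.0%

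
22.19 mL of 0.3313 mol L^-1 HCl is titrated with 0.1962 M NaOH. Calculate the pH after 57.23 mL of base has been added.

n(acid) = 0.3313 x 0.02219 = 0.007352 mol; n(NaOH) added = 0.1962 x 0.05723 = 0.01123 mol.
Base is in excess by 0.01123 - 0.007352 = 0.003877 mol in a total volume of 0.07942 L.
[OH^-] = 0.003877/0.07942 = 0.04882 M, so pOH = 1.31 and pH = 14.00 - 1.31 = 12.69.

12.69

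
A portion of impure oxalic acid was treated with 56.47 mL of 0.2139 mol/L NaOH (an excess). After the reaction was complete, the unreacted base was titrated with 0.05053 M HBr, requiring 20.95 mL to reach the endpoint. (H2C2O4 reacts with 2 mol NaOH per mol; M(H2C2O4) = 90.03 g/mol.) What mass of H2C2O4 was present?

Total n(NaOH) added = 0.2139 x 0.05647 = 0.01208 mol.
n(HBr) used = 0.05053 x 0.02095 = 0.001059 mol, which equals the excess n(NaOH).
So n(NaOH) consumed by the sample = 0.01208 - 0.001059 = 0.01102 mol.
n(H2C2O4) = 0.01102 / 2 = 0.005510 mol.
mass = 0.005510 mol x 90.03 g/mol = 0.496 g.

0.496 g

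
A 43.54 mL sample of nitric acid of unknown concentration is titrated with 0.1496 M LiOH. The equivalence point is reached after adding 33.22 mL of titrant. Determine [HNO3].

0.114 M

n(LiOH) delivered = 0.1496 x 0.03322 = 0.004970 mol.
For a 1:1 reaction, n(HNO3) = 0.004970 mol.
[HNO3] = 0.004970 mol / 0.04354 L = 0.114 M.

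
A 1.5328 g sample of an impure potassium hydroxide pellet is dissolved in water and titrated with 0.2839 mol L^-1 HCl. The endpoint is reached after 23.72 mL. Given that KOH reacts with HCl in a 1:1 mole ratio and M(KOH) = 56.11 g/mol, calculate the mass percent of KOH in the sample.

n(HCl) = 0.2839 x 0.02372 = 0.006734 mol.
n(KOH) = 0.006734 / 1 = 0.006734 mol.
mass of KOH = 0.006734 x 56.11 = 0.3779 g.
% purity = 0.3779 / 1.5328 x 100 = 24.7%.

24.7%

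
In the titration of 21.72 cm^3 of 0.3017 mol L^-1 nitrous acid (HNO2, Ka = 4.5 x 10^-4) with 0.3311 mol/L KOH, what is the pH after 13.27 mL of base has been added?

Initial n(HNO2) = 0.3017 x 0.02172 = 0.006553 mol.
n(KOH) added = 0.3311 x 0.01327 = 0.004394 mol, converting that many moles of HNO2 to NO2-.
Remaining n(HNO2) = 0.002159 mol; n(NO2-) = 0.004394 mol.
By Henderson-Hasselbalch, pH = pKa + log([A^-]/[HA]) = 3.35 + log(0.004394/0.002159) = 3.35 + (+0.31) = 3.66.

3.66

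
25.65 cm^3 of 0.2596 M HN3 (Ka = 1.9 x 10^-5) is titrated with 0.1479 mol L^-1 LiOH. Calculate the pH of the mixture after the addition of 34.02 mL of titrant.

Initial n(HN3) = 0.2596 x 0.02565 = 0.006659 mol.
n(LiOH) added = 0.1479 x 0.03402 = 0.005032 mol, converting that many moles of HN3 to N3-.
Remaining n(HN3) = 0.001627 mol; n(N3-) = 0.005032 mol.
By Henderson-Hasselbalch, pH = pKa + log([A^-]/[HA]) = 4.72 + log(0.005032/0.001627) = 4.72 + (+0.49) = 5.21.

5.21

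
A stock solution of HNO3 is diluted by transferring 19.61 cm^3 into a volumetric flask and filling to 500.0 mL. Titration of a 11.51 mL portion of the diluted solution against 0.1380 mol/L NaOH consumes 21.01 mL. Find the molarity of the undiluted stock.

n(NaOH) = 0.1380 x 0.02101 = 0.002899 mol.
n(HNO3) in the aliquot = 0.002899 mol.
[diluted HNO3] = 0.002899 / 0.01151 = 0.2519 M.
Dilution factor = 500.0/19.61 = 25.50, so [stock] = 0.2519 x 25.50 = 6.42 M.

6.42 M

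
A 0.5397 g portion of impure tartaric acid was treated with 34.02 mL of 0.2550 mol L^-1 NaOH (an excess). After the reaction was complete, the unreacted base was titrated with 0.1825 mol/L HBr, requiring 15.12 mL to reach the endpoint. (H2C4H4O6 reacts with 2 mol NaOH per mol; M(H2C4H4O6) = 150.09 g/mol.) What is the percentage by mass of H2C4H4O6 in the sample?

Total n(NaOH) added = 0.2550 x 0.03402 = 0.008675 mol.
n(HBr) used = 0.1825 x 0.01512 = 0.002759 mol, which equals the excess n(NaOH).
So n(NaOH) consumed by the sample = 0.008675 - 0.002759 = 0.005916 mol.
n(H2C4H4O6) = 0.005916 / 2 = 0.002958 mol.
mass H2C4H4O6 = 0.002958 x 150.09 = 0.4439 g, so %H2C4H4O6 = 0.4439/0.5397 x 100 = 82.3%.

82.3%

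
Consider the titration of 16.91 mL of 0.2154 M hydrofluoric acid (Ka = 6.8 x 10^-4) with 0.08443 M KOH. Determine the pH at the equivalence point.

7.98

n(HF) = 0.2154 x 0.01691 = 0.003642 mol; V(KOH) at equivalence = 0.003642/0.08443 = 0.04314 L.
At equivalence all the acid is converted to F-; total volume = 0.01691 + 0.04314 = 0.06005 L, so [F-] = 0.003642/0.06005 = 0.06066 M.
Kb = Kw/Ka = 1.0e-14 / 6.8 x 10^-4 = 1.47e-11.
[OH^-] = sqrt(Kb x [F-]) = sqrt(1.47e-11 x 0.06066) = 9.44e-7 M.
pOH = 6.02, so pH = 14.00 - 6.02 = 7.98.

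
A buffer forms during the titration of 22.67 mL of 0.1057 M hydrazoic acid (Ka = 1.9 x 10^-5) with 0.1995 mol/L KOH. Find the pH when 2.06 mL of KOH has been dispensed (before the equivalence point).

Initial n(HN3) = 0.1057 x 0.02267 = 0.002396 mol.
n(KOH) added = 0.1995 x 0.002060 = 0.0004110 mol, converting that many moles of HN3 to N3-.
Remaining n(HN3) = 0.001985 mol; n(N3-) = 0.0004110 mol.
By Henderson-Hasselbalch, pH = pKa + log([A^-]/[HA]) = 4.72 + log(0.0004110/0.001985) = 4.72 + (-0.68) = 4.04.

4.04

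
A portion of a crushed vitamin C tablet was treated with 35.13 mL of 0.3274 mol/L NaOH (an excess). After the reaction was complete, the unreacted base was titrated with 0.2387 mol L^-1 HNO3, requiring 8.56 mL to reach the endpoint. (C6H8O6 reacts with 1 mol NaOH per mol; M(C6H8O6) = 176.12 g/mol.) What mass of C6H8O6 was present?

Total n(NaOH) added = 0.3274 x 0.03513 = 0.01150 mol.
n(HNO3) used = 0.2387 x 0.008560 = 0.002043 mol, which equals the excess n(NaOH).
So n(NaOH) consumed by the sample = 0.01150 - 0.002043 = 0.009458 mol.
n(C6H8O6) = 0.009458 / 1 = 0.009458 mol.
mass = 0.009458 mol x 176.12 g/mol = 1.67 g.

1.67 g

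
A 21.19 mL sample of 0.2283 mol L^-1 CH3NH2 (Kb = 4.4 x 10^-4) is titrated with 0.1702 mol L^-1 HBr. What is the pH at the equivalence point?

n(CH3NH2) = 0.2283 x 0.02119 = 0.004838 mol; V(HBr) at equivalence = 0.004838/0.1702 = 0.02842 L.
At equivalence the base is fully converted to CH3NH3+; total volume = 0.04961 L, so [CH3NH3+] = 0.004838/0.04961 = 0.09751 M.
Ka(CH3NH3+) = Kw/Kb = 1.0e-14 / 4.4 x 10^-4 = 2.27e-11.
[H^+] = sqrt(Ka x [CH3NH3+]) = sqrt(2.27e-11 x 0.09751) = 1.49e-6 M.
pH = -log(1.49e-6) = 5.83.

5.83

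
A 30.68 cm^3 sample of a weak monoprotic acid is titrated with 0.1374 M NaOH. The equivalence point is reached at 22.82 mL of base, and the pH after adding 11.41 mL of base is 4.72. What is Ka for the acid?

1.9 x 10^-5

11.41 mL is half of the equivalence volume, so this is the half-equivalence point where [HA] = [A^-].
At half-equivalence pH = pKa, so pKa = 4.72.
Ka = 10^(-4.72) = 1.9 x 10^-5.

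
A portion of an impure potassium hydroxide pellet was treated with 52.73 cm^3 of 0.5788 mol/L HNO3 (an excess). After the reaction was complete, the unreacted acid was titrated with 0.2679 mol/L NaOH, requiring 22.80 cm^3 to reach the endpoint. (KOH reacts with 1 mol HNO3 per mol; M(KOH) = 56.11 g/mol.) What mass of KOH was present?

Total n(HNO3) added = 0.5788 x 0.05273 = 0.03052 mol.
n(NaOH) used = 0.2679 x 0.02280 = 0.006108 mol, which equals the excess n(HNO3).
So n(HNO3) consumed by the sample = 0.03052 - 0.006108 = 0.02441 mol.
n(KOH) = 0.02441 / 1 = 0.02441 mol.
mass = 0.02441 mol x 56.11 g/mol = 1.37 g.

1.37 g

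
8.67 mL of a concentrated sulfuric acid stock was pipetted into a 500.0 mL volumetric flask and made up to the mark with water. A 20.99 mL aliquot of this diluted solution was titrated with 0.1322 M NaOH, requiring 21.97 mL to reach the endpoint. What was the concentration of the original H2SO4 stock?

3.99 M

n(NaOH) = 0.1322 x 0.02197 = 0.002904 mol.
n(H2SO4) in the aliquot = 0.002904 x 1/2 = 0.001452 mol.
[diluted H2SO4] = 0.001452 / 0.02099 = 0.06919 M.
Dilution factor = 500.0/8.670 = 57.67, so [stock] = 0.06919 x 57.67 = 3.99 M.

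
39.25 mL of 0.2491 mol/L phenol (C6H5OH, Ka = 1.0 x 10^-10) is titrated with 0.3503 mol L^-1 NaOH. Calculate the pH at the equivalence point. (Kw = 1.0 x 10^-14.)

n(C6H5OH) = 0.2491 x 0.03925 = 0.009777 mol; V(NaOH) at equivalence = 0.009777/0.3503 = 0.02791 L.
At equivalence all the acid is converted to C6H5O-; total volume = 0.03925 + 0.02791 = 0.06716 L, so [C6H5O-] = 0.009777/0.06716 = 0.1456 M.
Kb = Kw/Ka = 1.0e-14 / 1.0 x 10^-10 = 0.000100.
[OH^-] = sqrt(Kb x [C6H5O-]) = sqrt(0.000100 x 0.1456) = 0.00382 M.
pOH = 2.42, so pH = 14.00 - 2.42 = 11.58.

11.58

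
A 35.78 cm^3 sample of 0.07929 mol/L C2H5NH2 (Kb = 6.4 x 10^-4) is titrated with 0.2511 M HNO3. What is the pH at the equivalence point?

n(C2H5NH2) = 0.07929 x 0.03578 = 0.002837 mol; V(HNO3) at equivalence = 0.002837/0.2511 = 0.01130 L.
At equivalence the base is fully converted to C2H5NH3+; total volume = 0.04708 L, so [C2H5NH3+] = 0.002837/0.04708 = 0.06026 M.
Ka(C2H5NH3+) = Kw/Kb = 1.0e-14 / 6.4 x 10^-4 = 1.56e-11.
[H^+] = sqrt(Ka x [C2H5NH3+]) = sqrt(1.56e-11 x 0.06026) = 9.70e-7 M.
pH = -log(9.70e-7) = 6.01.

6.01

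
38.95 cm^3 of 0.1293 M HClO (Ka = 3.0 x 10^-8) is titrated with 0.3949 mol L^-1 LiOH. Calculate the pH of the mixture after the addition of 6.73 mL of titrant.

Initial n(HClO) = 0.1293 x 0.03895 = 0.005036 mol.
n(LiOH) added = 0.3949 x 0.006730 = 0.002658 mol, converting that many moles of HClO to ClO-.
Remaining n(HClO) = 0.002379 mol; n(ClO-) = 0.002658 mol.
By Henderson-Hasselbalch, pH = pKa + log([A^-]/[HA]) = 7.52 + log(0.002658/0.002379) = 7.52 + (+0.05) = 7.57.

7.57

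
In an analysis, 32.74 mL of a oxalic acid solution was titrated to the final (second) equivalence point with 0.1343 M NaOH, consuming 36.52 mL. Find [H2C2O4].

0.0749 M

n(NaOH) = 0.1343 x 0.03652 = 0.004905 mol.
At the final (second) equivalence point, 2 mol OH^- react per mol H2C2O4, so n(H2C2O4) = 0.004905 / 2 = 0.002452 mol.
[H2C2O4] = 0.002452 / 0.03274 L = 0.0749 M.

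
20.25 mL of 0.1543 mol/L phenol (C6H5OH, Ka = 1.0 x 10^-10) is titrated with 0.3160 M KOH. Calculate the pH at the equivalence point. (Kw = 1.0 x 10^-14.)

11.51

n(C6H5OH) = 0.1543 x 0.02025 = 0.003125 mol; V(KOH) at equivalence = 0.003125/0.3160 = 0.009888 L.
At equivalence all the acid is converted to C6H5O-; total volume = 0.02025 + 0.009888 = 0.03014 L, so [C6H5O-] = 0.003125/0.03014 = 0.1037 M.
Kb = Kw/Ka = 1.0e-14 / 1.0 x 10^-10 = 0.000100.
[OH^-] = sqrt(Kb x [C6H5O-]) = sqrt(0.000100 x 0.1037) = 0.00322 M.
pOH = 2.49, so pH = 14.00 - 2.49 = 11.51.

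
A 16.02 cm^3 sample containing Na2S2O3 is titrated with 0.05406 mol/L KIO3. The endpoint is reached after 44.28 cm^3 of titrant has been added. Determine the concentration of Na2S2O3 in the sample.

n(KIO3) = 0.05406 x 0.04428 = 0.002394 mol.
From the balanced equation, 1 mol KIO3 reacts with 6 mol Na2S2O3, so n(Na2S2O3) = 0.002394 x 6/1 = 0.01436 mol.
[Na2S2O3] = 0.01436 / 0.01602 L = 0.897 M.

0.897 M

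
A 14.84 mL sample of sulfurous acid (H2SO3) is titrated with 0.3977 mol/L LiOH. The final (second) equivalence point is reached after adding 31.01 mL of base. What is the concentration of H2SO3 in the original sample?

0.416 M

n(LiOH) = 0.3977 x 0.03101 = 0.01233 mol.
At the final (second) equivalence point, 2 mol OH^- react per mol H2SO3, so n(H2SO3) = 0.01233 / 2 = 0.006166 mol.
[H2SO3] = 0.006166 / 0.01484 L = 0.416 M.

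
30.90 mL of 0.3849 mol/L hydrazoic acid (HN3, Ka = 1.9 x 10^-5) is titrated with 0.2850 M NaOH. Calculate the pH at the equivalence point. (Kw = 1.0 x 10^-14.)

8.97

n(HN3) = 0.3849 x 0.03090 = 0.01189 mol; V(NaOH) at equivalence = 0.01189/0.2850 = 0.04173 L.
At equivalence all the acid is converted to N3-; total volume = 0.03090 + 0.04173 = 0.07263 L, so [N3-] = 0.01189/0.07263 = 0.1638 M.
Kb = Kw/Ka = 1.0e-14 / 1.9 x 10^-5 = 5.26e-10.
[OH^-] = sqrt(Kb x [N3-]) = sqrt(5.26e-10 x 0.1638) = 9.28e-6 M.
pOH = 5.03, so pH = 14.00 - 5.03 = 8.97.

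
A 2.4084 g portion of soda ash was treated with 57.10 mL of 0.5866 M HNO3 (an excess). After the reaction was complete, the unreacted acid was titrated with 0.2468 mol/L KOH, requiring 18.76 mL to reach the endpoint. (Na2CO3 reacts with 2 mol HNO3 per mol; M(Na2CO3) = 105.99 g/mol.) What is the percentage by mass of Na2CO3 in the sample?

Total n(HNO3) added = 0.5866 x 0.05710 = 0.03349 mol.
n(KOH) used = 0.2468 x 0.01876 = 0.004630 mol, which equals the excess n(HNO3).
So n(HNO3) consumed by the sample = 0.03349 - 0.004630 = 0.02886 mol.
n(Na2CO3) = 0.02886 / 2 = 0.01443 mol.
mass Na2CO3 = 0.01443 x 105.99 = 1.530 g, so %Na2CO3 = 1.530/2.4084 x 100 = 63.5%.

63.5%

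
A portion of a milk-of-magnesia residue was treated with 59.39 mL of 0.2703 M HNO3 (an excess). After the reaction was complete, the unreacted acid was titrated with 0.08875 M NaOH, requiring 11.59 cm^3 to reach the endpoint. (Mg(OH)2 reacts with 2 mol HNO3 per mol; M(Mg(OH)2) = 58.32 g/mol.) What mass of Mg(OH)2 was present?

Total n(HNO3) added = 0.2703 x 0.05939 = 0.01605 mol.
n(NaOH) used = 0.08875 x 0.01159 = 0.001029 mol, which equals the excess n(HNO3).
So n(HNO3) consumed by the sample = 0.01605 - 0.001029 = 0.01502 mol.
n(Mg(OH)2) = 0.01502 / 2 = 0.007512 mol.
mass = 0.007512 mol x 58.32 g/mol = 0.438 g.

0.438 g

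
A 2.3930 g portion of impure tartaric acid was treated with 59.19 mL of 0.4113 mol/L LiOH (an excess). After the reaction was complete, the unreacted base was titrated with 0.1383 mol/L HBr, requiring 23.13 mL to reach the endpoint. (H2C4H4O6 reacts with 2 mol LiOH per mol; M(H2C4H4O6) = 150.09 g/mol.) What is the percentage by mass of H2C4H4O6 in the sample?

66.3%

Total n(LiOH) added = 0.4113 x 0.05919 = 0.02434 mol.
n(HBr) used = 0.1383 x 0.02313 = 0.003199 mol, which equals the excess n(LiOH).
So n(LiOH) consumed by the sample = 0.02434 - 0.003199 = 0.02115 mol.
n(H2C4H4O6) = 0.02115 / 2 = 0.01057 mol.
mass H2C4H4O6 = 0.01057 x 150.09 = 1.587 g, so %H2C4H4O6 = 1.587/2.3930 x 100 = 66.3%.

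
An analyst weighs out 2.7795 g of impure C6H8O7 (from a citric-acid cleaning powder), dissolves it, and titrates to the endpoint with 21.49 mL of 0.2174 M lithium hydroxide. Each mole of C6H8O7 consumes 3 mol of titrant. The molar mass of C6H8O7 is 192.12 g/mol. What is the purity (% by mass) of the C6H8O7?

10.8%

n(LiOH) = 0.2174 x 0.02149 = 0.004672 mol.
n(C6H8O7) = 0.004672 / 3 = 0.001557 mol.
mass of C6H8O7 = 0.001557 x 192.12 = 0.2992 g.
% purity = 0.2992 / 2.7795 x 100 = 10.8%.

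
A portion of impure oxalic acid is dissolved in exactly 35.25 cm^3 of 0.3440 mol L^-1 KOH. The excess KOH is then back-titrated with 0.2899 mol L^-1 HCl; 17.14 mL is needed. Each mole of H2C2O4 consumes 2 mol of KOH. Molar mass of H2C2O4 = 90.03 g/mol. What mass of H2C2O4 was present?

0.322 g

Total n(KOH) added = 0.3440 x 0.03525 = 0.01213 mol.
n(HCl) used = 0.2899 x 0.01714 = 0.004969 mol, which equals the excess n(KOH).
So n(KOH) consumed by the sample = 0.01213 - 0.004969 = 0.007157 mol.
n(H2C2O4) = 0.007157 / 2 = 0.003579 mol.
mass = 0.003579 mol x 90.03 g/mol = 0.322 g.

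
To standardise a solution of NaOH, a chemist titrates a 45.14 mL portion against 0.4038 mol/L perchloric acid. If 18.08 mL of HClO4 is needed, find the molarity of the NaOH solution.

0.162 M

n(HClO4) delivered = 0.4038 x 0.01808 = 0.007301 mol.
For a 1:1 reaction, n(NaOH) = 0.007301 mol.
[NaOH] = 0.007301 mol / 0.04514 L = 0.162 M.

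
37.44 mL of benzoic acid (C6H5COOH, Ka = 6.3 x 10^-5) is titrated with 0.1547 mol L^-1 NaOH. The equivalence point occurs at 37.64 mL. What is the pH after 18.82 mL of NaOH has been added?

4.20

18.82 mL is exactly half the equivalence volume (37.64/2), i.e. the half-equivalence point.
There, n(HA) = n(A^-), so pH = pKa = -log(6.3 x 10^-5) = 4.20.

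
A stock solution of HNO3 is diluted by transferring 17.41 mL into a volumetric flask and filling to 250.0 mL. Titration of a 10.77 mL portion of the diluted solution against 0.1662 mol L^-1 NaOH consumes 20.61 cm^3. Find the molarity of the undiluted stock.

n(NaOH) = 0.1662 x 0.02061 = 0.003425 mol.
n(HNO3) in the aliquot = 0.003425 mol.
[diluted HNO3] = 0.003425 / 0.01077 = 0.3180 M.
Dilution factor = 250.0/17.41 = 14.36, so [stock] = 0.3180 x 14.36 = 4.57 M.

4.57 M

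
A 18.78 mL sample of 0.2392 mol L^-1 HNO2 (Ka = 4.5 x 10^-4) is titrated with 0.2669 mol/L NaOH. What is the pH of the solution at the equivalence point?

n(HNO2) = 0.2392 x 0.01878 = 0.004492 mol; V(NaOH) at equivalence = 0.004492/0.2669 = 0.01683 L.
At equivalence all the acid is converted to NO2-; total volume = 0.01878 + 0.01683 = 0.03561 L, so [NO2-] = 0.004492/0.03561 = 0.1261 M.
Kb = Kw/Ka = 1.0e-14 / 4.5 x 10^-4 = 2.22e-11.
[OH^-] = sqrt(Kb x [NO2-]) = sqrt(2.22e-11 x 0.1261) = 1.67e-6 M.
pOH = 5.78, so pH = 14.00 - 5.78 = 8.22.

8.22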